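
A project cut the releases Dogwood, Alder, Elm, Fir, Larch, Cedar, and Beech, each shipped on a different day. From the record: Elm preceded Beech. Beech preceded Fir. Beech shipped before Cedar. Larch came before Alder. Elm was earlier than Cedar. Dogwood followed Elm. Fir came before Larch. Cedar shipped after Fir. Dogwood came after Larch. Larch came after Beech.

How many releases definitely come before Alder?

4

Directly stated before Alder: Larch.
Beech reaches Alder via Beech → Larch → Alder.
Elm reaches Alder via Elm → Beech → Larch → Alder.
Fir reaches Alder via Fir → Larch → Alder.
No chain forces Dogwood (or any of the others) ahead of Alder.
That's Beech, Elm, Fir, and Larch — 4 in all.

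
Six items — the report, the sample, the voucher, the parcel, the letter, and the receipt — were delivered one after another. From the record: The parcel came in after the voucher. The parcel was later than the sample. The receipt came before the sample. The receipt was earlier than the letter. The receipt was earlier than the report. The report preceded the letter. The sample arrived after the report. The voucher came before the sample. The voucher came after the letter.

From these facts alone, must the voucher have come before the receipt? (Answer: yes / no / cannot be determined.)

no

Tracing the constraints gives the receipt → the letter → the voucher, so the receipt must come before the voucher.
That means the voucher cannot be before the receipt.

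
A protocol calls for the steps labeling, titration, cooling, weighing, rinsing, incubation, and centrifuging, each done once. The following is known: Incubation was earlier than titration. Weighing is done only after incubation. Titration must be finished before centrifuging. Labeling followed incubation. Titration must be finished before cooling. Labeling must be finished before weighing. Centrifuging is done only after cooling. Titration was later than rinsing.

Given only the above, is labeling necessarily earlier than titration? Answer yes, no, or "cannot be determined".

cannot be determined

No chain of stated constraints runs from labeling to titration, and none runs from titration to labeling either.
So the relative order of labeling and titration is not fixed by the given facts.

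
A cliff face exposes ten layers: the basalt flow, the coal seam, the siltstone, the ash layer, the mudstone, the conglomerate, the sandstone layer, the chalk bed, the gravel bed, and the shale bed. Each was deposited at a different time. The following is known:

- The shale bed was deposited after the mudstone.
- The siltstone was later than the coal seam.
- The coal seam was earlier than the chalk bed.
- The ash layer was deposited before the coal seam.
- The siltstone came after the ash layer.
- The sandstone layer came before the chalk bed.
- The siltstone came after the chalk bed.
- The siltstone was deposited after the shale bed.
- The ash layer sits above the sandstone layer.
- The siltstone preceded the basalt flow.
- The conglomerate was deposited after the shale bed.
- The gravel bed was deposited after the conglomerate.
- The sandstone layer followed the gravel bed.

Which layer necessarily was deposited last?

the basalt flow

Every other layer has a chain of constraints placing it before the basalt flow, so the basalt flow is last.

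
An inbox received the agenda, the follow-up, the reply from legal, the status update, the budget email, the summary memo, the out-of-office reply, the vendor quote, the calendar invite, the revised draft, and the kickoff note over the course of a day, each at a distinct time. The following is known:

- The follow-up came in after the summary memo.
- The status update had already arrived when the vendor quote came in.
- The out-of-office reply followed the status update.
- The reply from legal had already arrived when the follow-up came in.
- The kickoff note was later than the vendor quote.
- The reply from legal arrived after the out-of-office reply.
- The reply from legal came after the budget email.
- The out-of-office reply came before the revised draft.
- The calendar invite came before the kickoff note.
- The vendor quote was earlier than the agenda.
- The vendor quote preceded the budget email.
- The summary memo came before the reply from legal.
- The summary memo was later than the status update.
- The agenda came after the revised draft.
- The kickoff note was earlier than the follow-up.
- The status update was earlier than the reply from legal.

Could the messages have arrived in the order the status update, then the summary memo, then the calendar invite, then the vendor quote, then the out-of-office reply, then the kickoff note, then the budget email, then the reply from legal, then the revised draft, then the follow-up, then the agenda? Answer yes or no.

Check each stated constraint against the proposed order — e.g. the status update is ahead of the reply from legal; the summary memo is ahead of the follow-up. Every pair is in the required order; nothing is violated.

yes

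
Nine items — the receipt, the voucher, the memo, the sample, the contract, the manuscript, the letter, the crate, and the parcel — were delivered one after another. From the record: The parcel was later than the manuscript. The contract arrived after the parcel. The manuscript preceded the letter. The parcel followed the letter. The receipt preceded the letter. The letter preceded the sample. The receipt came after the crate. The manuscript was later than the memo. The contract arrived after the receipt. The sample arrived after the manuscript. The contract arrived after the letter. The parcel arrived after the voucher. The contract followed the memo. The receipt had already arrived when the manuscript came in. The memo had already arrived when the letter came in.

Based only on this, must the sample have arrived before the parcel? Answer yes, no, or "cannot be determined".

No chain of stated constraints runs from the sample to the parcel, and none runs from the parcel to the sample either.
So the relative order of the sample and the parcel is not fixed by the given facts.

cannot be determined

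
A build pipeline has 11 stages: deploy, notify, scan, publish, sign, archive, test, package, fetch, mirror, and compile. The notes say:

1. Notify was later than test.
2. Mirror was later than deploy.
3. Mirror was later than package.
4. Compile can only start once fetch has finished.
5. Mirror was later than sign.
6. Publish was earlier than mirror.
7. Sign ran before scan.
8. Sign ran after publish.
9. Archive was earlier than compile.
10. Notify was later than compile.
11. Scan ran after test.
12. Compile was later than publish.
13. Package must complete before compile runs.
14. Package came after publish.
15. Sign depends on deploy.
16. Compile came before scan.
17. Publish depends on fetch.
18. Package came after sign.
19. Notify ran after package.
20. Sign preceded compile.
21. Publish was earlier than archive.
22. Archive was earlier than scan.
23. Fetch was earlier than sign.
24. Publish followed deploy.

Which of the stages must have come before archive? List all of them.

deploy, fetch, publish

Directly stated before archive: publish.
Deploy reaches archive via deploy → publish → archive.
Fetch reaches archive via fetch → publish → archive.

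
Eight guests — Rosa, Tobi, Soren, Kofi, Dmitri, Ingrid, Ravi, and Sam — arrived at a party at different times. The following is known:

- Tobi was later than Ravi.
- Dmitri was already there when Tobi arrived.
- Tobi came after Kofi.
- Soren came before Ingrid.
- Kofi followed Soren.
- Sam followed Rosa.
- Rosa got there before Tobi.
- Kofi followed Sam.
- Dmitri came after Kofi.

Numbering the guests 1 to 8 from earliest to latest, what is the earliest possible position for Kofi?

4

Rosa, Sam, and Soren must all come before Kofi — 3 forced predecessors.
Nothing else is forced ahead of Kofi, so their earliest slot is position 3 + 1 = 4.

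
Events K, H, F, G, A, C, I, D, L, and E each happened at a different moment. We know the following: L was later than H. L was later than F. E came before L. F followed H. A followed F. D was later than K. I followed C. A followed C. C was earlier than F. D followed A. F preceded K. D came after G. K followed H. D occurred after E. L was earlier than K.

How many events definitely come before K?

5

Directly stated before K: F, H, and L.
C reaches K via C → F → K.
E reaches K via E → L → K.
No chain forces A (or any of the others) ahead of K.
That's C, E, F, H, and L — 5 in all.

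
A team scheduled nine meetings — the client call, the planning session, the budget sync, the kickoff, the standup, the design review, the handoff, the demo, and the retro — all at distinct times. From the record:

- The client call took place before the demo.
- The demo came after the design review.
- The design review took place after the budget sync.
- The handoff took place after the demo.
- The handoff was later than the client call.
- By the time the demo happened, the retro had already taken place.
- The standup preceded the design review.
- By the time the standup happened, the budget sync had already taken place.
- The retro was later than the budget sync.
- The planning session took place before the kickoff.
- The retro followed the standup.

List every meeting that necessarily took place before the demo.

the budget sync, the client call, the design review, the retro, the standup

Directly stated before the demo: the client call, the design review, and the retro.
The budget sync reaches the demo via the budget sync → the retro → the demo.
The standup reaches the demo via the standup → the design review → the demo.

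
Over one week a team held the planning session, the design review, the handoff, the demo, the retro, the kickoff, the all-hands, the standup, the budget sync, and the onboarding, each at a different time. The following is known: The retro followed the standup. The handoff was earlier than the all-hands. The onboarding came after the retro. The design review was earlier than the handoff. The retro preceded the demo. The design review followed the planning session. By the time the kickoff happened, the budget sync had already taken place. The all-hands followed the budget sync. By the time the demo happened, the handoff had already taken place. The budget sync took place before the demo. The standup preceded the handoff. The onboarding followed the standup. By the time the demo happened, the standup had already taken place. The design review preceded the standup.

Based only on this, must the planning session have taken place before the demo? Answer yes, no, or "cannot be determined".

Chain the constraints: the planning session → the design review → the handoff → the demo. Each link is directly stated, so the planning session comes before the demo.

yes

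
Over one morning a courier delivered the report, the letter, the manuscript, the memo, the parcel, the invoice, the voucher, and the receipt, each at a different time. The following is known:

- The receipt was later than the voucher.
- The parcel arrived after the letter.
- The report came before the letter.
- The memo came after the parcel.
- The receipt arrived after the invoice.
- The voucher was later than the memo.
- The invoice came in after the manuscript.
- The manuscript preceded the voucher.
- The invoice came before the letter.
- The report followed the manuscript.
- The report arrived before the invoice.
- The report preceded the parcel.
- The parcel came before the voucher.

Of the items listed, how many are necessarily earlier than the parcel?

4

Directly stated before the parcel: the letter and the report.
The invoice reaches the parcel via the invoice → the letter → the parcel.
The manuscript reaches the parcel via the manuscript → the report → the parcel.
That's the invoice, the letter, the manuscript, and the report — 4 in all.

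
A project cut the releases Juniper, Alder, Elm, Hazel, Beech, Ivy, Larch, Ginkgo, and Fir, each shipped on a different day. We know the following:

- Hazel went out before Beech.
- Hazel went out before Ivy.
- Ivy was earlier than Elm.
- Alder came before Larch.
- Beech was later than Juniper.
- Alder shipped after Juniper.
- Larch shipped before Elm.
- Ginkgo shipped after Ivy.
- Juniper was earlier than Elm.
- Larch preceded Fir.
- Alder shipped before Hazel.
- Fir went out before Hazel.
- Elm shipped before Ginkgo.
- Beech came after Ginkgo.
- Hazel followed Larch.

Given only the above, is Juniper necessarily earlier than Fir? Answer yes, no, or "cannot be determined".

Chain the constraints: Juniper → Alder → Larch → Fir. Each link is directly stated, so Juniper comes before Fir.

yes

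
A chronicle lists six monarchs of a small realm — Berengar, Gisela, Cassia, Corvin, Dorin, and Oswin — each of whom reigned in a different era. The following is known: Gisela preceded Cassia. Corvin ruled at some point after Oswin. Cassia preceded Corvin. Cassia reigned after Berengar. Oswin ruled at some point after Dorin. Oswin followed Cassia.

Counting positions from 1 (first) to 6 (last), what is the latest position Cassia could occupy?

Cassia must come before Corvin and Oswin — 2 rulers forced after them.
Everything else can be placed before Cassia in some valid order, so Cassia can sit as late as position 6 − 2 = 4.

4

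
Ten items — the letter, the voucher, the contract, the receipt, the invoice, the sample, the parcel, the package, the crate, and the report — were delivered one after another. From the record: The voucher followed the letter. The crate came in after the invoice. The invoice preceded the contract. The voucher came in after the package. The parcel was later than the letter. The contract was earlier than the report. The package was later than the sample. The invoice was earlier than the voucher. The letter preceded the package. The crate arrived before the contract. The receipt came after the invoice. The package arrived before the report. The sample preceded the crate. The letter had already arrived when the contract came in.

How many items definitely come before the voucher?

Directly stated before the voucher: the invoice, the letter, and the package.
The sample reaches the voucher via the sample → the package → the voucher.
No chain forces the parcel (or any of the others) ahead of the voucher.
That's the invoice, the letter, the package, and the sample — 4 in all.

4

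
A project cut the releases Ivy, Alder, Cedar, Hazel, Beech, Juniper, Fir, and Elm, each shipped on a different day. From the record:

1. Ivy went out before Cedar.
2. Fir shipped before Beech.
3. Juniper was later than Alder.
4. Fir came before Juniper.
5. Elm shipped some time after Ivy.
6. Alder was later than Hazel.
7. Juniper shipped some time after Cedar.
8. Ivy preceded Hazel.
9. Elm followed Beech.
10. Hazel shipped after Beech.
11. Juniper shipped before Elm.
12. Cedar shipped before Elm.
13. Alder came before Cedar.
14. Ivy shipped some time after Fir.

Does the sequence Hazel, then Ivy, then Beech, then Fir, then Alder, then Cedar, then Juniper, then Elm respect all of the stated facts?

no

The constraints require Fir before Beech, but in the proposed sequence Beech appears ahead of Fir. That one violation is enough.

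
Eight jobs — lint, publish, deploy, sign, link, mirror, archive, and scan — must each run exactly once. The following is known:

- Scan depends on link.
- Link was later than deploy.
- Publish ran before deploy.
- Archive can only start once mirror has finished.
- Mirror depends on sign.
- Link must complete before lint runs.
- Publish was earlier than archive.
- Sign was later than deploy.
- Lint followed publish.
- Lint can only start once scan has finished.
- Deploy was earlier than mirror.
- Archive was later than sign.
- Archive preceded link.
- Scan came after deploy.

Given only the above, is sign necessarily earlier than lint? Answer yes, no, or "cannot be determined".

Chain the constraints: sign → archive → link → lint. Each link is directly stated, so sign comes before lint.

yes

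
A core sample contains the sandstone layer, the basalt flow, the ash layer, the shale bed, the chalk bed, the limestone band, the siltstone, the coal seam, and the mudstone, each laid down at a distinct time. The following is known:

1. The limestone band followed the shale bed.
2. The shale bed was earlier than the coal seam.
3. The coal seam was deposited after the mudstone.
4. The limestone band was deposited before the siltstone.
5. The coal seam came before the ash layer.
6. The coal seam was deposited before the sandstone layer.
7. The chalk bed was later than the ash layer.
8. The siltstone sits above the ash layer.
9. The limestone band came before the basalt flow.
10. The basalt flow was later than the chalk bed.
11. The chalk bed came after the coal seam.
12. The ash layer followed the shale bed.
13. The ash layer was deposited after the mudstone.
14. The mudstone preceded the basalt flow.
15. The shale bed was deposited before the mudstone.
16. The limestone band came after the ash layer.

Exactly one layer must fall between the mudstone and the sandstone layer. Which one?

Tracing the constraints gives the mudstone → the coal seam → the sandstone layer, so the coal seam sits after the mudstone and before the sandstone layer.
No other layer is forced both after the mudstone and before the sandstone layer.

the coal seam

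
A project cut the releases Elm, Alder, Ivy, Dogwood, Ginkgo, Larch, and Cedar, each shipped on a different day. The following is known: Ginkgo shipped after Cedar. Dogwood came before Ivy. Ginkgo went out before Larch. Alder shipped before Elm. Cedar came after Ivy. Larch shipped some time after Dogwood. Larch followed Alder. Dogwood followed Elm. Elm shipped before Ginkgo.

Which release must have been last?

Every other release has a chain of constraints placing it before Larch, so Larch is last.

Larch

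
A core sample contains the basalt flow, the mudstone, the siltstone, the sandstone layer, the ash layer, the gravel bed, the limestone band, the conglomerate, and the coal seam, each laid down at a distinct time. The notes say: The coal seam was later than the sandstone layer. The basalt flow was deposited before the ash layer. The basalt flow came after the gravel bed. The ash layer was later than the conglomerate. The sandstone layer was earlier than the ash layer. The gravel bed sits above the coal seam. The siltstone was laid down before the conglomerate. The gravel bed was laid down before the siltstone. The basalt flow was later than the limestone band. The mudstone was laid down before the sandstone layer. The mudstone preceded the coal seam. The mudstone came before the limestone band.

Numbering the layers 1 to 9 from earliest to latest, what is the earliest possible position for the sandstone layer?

2

The mudstone must come before the sandstone layer — 1 forced predecessor.
Nothing else is forced ahead of the sandstone layer, so its earliest slot is position 1 + 1 = 2.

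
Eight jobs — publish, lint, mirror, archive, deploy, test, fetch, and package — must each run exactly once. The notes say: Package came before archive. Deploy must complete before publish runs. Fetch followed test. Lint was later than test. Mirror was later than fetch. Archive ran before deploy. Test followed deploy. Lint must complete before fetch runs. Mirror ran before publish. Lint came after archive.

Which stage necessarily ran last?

Every other stage has a chain of constraints placing it before publish, so publish is last.

publish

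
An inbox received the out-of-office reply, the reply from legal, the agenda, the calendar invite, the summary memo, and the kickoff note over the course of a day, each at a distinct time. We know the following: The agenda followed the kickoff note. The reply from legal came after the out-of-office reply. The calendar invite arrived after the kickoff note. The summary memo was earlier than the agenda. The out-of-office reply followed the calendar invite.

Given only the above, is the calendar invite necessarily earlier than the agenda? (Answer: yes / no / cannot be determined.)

No chain of stated constraints runs from the calendar invite to the agenda, and none runs from the agenda to the calendar invite either.
So the relative order of the calendar invite and the agenda is not fixed by the given facts.

cannot be determined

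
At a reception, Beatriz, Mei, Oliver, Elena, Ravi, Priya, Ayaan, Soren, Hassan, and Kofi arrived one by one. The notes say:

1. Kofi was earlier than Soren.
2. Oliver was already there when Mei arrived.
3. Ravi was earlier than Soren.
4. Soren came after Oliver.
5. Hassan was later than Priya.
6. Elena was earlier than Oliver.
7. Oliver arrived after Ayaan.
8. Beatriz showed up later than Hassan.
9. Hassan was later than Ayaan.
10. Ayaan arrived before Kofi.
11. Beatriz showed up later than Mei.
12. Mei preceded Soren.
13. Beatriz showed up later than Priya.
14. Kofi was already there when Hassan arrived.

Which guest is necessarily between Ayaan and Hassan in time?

Tracing the constraints gives Ayaan → Kofi → Hassan, so Kofi sits after Ayaan and before Hassan.
No other guest is forced both after Ayaan and before Hassan.

Kofi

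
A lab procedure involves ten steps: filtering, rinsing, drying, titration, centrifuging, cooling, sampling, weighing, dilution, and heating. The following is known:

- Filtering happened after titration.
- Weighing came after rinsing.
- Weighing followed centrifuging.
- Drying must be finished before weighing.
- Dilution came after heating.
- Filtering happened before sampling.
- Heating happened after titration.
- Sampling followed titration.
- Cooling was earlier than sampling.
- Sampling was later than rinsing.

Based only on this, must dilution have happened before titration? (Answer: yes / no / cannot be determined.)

Tracing the constraints gives titration → heating → dilution, so titration must come before dilution.
That means dilution cannot be before titration.

no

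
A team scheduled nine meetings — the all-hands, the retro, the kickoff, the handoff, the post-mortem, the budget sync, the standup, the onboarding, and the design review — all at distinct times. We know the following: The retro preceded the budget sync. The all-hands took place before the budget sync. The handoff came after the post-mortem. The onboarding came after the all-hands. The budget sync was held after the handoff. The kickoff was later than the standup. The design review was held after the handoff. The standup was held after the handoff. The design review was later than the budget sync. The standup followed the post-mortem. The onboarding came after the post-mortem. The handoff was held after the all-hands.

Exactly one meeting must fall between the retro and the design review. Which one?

the budget sync

Tracing the constraints gives the retro → the budget sync → the design review, so the budget sync sits after the retro and before the design review.
No other meeting is forced both after the retro and before the design review.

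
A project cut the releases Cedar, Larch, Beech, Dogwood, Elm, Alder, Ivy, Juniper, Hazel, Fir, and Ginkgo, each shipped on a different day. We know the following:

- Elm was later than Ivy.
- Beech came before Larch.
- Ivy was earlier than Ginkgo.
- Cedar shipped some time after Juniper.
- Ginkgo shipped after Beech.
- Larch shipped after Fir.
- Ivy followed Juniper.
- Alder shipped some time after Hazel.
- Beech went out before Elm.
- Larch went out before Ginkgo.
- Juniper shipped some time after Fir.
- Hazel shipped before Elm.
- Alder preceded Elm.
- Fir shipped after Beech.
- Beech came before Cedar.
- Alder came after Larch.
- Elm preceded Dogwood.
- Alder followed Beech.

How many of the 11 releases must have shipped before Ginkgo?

Directly stated before Ginkgo: Beech, Ivy, and Larch.
Fir reaches Ginkgo via Fir → Larch → Ginkgo.
Juniper reaches Ginkgo via Juniper → Ivy → Ginkgo.
No chain forces Cedar (or any of the others) ahead of Ginkgo.
That's Beech, Fir, Ivy, Juniper, and Larch — 5 in all.

5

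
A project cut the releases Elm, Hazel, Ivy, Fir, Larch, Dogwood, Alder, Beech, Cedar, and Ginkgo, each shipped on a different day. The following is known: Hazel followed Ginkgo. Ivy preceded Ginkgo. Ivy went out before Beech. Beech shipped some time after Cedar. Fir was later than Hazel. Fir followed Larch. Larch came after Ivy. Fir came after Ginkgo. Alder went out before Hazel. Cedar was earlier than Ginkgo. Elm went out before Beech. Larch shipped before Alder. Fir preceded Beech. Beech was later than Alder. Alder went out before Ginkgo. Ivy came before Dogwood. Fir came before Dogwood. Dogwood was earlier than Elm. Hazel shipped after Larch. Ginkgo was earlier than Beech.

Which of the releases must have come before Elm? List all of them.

Alder, Cedar, Dogwood, Fir, Ginkgo, Hazel, Ivy, Larch

Directly stated before Elm: Dogwood.
Alder reaches Elm via Alder → Ginkgo → Fir → Dogwood → Elm.
Cedar reaches Elm via Cedar → Ginkgo → Fir → Dogwood → Elm.
Fir reaches Elm via Fir → Dogwood → Elm.
Likewise Ginkgo, Hazel, Ivy, and Larch each reach Elm by chaining the stated constraints.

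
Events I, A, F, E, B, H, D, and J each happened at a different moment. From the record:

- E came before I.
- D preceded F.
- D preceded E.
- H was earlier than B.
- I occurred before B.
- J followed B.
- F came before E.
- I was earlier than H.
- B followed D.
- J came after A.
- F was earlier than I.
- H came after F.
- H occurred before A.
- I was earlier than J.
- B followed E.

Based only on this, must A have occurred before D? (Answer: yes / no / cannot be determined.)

no

Tracing the constraints gives D → F → H → A, so D must come before A.
That means A cannot be before D.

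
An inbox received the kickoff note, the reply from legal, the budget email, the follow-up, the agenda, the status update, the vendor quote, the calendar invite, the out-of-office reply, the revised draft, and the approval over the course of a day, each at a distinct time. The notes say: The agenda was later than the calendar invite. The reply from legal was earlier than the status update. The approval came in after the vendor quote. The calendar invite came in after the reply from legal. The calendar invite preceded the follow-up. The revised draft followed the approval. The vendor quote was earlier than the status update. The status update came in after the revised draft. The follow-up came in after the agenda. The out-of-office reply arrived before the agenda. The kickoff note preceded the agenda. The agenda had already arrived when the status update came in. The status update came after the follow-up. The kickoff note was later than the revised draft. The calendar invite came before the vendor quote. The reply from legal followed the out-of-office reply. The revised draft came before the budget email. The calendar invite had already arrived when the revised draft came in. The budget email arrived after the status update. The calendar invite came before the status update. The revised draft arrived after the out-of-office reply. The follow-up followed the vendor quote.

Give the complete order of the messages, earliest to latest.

The constraints fix every adjacent pair, so only one ordering works:
the out-of-office reply → the reply from legal → the calendar invite → the vendor quote → the approval → the revised draft → the kickoff note → the agenda → the follow-up → the status update → the budget email.

the out-of-office reply, the reply from legal, the calendar invite, the vendor quote, the approval, the revised draft, the kickoff note, the agenda, the follow-up, the status update, the budget email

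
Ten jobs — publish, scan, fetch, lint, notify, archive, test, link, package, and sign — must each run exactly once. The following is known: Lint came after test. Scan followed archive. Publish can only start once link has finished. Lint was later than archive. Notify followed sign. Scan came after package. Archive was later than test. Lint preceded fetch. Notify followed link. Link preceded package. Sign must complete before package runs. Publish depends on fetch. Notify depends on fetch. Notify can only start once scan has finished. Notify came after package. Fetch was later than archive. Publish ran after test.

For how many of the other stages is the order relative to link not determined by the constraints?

5

Forced after link: notify, package, publish, and scan.
That leaves archive, fetch, lint, sign, and test with no forced order relative to link — 5.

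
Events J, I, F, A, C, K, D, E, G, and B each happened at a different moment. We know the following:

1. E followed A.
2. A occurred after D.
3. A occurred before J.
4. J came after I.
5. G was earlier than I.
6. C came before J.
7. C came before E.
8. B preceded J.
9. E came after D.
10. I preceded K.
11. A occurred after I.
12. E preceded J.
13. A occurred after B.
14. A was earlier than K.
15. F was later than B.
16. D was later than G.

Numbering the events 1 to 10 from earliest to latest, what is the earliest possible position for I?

2

G must come before I — 1 forced predecessor.
Nothing else is forced ahead of I, so its earliest slot is position 1 + 1 = 2.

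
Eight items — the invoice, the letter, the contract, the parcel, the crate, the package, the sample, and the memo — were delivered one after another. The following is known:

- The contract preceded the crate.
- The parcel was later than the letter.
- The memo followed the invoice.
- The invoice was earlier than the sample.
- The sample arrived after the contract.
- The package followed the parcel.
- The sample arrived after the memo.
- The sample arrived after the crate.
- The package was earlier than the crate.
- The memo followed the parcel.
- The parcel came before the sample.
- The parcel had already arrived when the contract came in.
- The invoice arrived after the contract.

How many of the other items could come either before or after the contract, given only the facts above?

1

Forced before the contract: the letter and the parcel; forced after the contract: the crate, the invoice, the memo, and the sample.
That leaves the package with no forced order relative to the contract — 1.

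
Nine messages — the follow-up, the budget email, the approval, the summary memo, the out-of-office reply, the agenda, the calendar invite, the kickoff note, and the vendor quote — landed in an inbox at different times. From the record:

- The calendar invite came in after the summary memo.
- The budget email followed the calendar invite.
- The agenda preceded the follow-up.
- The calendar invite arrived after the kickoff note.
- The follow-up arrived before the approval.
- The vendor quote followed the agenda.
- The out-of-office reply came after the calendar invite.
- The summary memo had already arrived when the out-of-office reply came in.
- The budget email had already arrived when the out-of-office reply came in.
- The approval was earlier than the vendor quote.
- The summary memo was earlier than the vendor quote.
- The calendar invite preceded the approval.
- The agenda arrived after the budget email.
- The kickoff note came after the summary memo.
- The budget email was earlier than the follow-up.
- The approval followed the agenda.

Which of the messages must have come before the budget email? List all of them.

the calendar invite, the kickoff note, the summary memo

Directly stated before the budget email: the calendar invite.
The kickoff note reaches the budget email via the kickoff note → the calendar invite → the budget email.
The summary memo reaches the budget email via the summary memo → the calendar invite → the budget email.
No chain forces the approval (or any of the others) ahead of the budget email.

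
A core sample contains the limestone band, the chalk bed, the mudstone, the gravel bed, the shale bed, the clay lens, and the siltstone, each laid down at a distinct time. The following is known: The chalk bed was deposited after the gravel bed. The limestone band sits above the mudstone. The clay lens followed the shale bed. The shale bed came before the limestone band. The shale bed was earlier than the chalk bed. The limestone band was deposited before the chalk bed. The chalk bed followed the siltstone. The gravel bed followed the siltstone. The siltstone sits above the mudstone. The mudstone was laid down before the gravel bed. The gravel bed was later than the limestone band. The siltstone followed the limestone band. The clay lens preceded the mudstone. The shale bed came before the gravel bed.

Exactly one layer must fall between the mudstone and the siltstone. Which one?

Tracing the constraints gives the mudstone → the limestone band → the siltstone, so the limestone band sits after the mudstone and before the siltstone.
No other layer is forced both after the mudstone and before the siltstone.

the limestone band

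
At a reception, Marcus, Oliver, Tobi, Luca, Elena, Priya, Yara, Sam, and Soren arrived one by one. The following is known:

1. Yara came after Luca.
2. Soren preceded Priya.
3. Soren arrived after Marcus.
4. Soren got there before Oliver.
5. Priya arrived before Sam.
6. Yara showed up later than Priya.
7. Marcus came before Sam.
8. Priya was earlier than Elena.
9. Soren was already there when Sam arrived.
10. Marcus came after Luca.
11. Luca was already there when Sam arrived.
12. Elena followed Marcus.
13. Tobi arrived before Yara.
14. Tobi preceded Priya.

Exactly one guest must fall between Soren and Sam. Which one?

Priya

Tracing the constraints gives Soren → Priya → Sam, so Priya sits after Soren and before Sam.
No other guest is forced both after Soren and before Sam.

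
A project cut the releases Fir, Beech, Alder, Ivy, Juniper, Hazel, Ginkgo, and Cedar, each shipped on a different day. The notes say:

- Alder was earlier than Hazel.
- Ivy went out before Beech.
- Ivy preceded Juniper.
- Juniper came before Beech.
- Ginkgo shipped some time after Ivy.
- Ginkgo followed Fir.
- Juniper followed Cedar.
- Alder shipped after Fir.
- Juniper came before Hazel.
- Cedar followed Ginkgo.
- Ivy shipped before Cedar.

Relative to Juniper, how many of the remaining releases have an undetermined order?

Forced before Juniper: Cedar, Fir, Ginkgo, and Ivy; forced after Juniper: Beech and Hazel.
That leaves Alder with no forced order relative to Juniper — 1.

1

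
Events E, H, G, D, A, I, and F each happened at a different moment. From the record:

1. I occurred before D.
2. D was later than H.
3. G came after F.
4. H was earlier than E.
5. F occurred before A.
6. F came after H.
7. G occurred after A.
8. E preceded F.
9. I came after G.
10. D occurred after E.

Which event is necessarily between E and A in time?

Tracing the constraints gives E → F → A, so F sits after E and before A.
No other event is forced both after E and before A.

F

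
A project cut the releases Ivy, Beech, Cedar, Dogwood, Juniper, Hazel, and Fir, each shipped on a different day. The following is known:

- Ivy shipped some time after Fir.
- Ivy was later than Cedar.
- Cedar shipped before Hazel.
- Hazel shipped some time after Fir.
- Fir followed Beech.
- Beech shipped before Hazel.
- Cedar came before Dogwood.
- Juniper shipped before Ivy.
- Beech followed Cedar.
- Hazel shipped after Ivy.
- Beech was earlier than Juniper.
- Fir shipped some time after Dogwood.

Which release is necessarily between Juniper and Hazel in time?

Ivy

Tracing the constraints gives Juniper → Ivy → Hazel, so Ivy sits after Juniper and before Hazel.
No other release is forced both after Juniper and before Hazel.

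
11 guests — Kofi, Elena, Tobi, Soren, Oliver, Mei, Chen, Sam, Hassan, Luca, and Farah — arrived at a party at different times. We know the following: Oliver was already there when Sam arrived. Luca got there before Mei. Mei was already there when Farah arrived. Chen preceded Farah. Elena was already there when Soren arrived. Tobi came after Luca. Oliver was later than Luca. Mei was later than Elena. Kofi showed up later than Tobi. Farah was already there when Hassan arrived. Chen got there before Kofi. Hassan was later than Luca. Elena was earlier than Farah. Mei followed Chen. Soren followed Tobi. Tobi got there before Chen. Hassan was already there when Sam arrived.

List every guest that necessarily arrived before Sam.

Directly stated before Sam: Hassan and Oliver.
Chen reaches Sam via Chen → Farah → Hassan → Sam.
Elena reaches Sam via Elena → Farah → Hassan → Sam.
Farah reaches Sam via Farah → Hassan → Sam.
Likewise Luca, Mei, and Tobi each reach Sam by chaining the stated constraints.

Chen, Elena, Farah, Hassan, Luca, Mei, Oliver, Tobi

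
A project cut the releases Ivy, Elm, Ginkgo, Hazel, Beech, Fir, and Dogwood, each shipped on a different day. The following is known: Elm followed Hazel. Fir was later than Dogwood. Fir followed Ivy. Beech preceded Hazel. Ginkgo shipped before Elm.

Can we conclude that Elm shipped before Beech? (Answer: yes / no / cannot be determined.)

no

Tracing the constraints gives Beech → Hazel → Elm, so Beech must come before Elm.
That means Elm cannot be before Beech.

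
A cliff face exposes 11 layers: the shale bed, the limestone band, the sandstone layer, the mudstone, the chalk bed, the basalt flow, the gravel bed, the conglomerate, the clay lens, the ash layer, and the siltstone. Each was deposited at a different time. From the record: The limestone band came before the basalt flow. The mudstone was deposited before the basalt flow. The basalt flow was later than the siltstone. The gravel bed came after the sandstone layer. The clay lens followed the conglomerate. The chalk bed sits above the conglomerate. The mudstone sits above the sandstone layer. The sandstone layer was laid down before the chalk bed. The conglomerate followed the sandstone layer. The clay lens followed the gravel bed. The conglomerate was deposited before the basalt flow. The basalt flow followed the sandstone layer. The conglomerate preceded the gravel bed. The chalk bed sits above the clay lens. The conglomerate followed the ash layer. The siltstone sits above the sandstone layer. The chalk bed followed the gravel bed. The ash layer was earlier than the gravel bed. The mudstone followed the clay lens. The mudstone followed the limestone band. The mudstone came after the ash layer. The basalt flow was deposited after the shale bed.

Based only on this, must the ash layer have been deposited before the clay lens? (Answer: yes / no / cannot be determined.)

yes

Chain the constraints: the ash layer → the conglomerate → the clay lens. Each link is directly stated, so the ash layer comes before the clay lens.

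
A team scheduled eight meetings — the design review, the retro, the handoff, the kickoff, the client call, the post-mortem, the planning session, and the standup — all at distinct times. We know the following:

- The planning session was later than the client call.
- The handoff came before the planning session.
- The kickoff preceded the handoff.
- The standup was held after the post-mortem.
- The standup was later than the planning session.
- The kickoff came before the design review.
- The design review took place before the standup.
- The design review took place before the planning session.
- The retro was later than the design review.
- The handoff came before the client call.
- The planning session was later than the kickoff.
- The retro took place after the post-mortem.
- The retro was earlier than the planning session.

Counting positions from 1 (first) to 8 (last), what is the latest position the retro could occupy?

The retro must come before the planning session and the standup — 2 meetings forced after it.
Everything else can be placed before the retro in some valid order, so the retro can sit as late as position 8 − 2 = 6.

6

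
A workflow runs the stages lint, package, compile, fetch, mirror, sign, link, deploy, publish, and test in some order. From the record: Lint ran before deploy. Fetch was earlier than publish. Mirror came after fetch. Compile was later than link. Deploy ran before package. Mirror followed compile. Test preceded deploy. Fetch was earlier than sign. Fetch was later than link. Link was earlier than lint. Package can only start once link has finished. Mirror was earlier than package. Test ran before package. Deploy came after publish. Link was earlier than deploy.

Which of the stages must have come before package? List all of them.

Directly stated before package: deploy, link, mirror, and test.
Compile reaches package via compile → mirror → package.
Fetch reaches package via fetch → mirror → package.
Lint reaches package via lint → deploy → package.
Likewise publish reaches package by chaining the stated constraints.
No chain forces sign ahead of package.

compile, deploy, fetch, link, lint, mirror, publish, test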